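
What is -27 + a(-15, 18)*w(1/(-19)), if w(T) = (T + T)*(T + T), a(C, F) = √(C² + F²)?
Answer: -27 + 12*√61/361 ≈ -26.740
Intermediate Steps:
w(T) = 4*T² (w(T) = (2*T)*(2*T) = 4*T²)
-27 + a(-15, 18)*w(1/(-19)) = -27 + √((-15)² + 18²)*(4*(1/(-19))²) = -27 + √(225 + 324)*(4*(-1/19)²) = -27 + √549*(4*(1/361)) = -27 + (3*√61)*(4/361) = -27 + 12*√61/361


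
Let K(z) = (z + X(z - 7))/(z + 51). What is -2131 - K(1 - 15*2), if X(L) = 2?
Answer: -46855/22 ≈ -2129.8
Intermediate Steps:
K(z) = (2 + z)/(51 + z) (K(z) = (z + 2)/(z + 51) = (2 + z)/(51 + z))
-2131 - K(1 - 15*2) = -2131 - (2 + (1 - 15*2))/(51 + (1 - 15*2)) = -2131 - (2 + (1 - 5*6))/(51 + (1 - 5*6)) = -2131 - (2 + (1 - 30))/(51 + (1 - 30)) = -2131 - (2 - 29)/(51 - 29) = -2131 - (-27)/22 = -2131 - 1*(-27/22) = -2131 + 27/22 = -46855/22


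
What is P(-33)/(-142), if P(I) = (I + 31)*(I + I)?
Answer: -66/71 ≈ -0.92958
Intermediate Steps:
P(I) = 2*I*(31 + I) (P(I) = (31 + I)*(2*I) = 2*I*(31 + I))
P(-33)/(-142) = (2*(-33)*(31 - 33))/(-142) = (2*(-33)*(-2))*(-1/142) = 132*(-1/142) = -66/71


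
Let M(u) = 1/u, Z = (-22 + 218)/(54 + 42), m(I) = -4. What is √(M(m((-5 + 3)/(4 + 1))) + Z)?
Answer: √258/12 ≈ 1.3385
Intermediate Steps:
Z = 49/24 (Z = 196/96 = 196*(1/96) = 49/24 ≈ 2.0417)
√(M(m((-5 + 3)/(4 + 1))) + Z) = √(1/(-4) + 49/24) = √(-¼ + 49/24) = √(43/24) = √258/12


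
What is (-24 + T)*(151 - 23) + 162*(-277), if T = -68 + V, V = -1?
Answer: -56778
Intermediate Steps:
T = -69 (T = -68 - 1 = -69)
(-24 + T)*(151 - 23) + 162*(-277) = (-24 - 69)*(151 - 23) + 162*(-277) = -93*128 - 44874 = -11904 - 44874 = -56778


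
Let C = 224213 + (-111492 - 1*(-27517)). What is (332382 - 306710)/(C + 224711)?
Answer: 25672/364949 ≈ 0.070344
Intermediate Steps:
C = 140238 (C = 224213 + (-111492 + 27517) = 224213 - 83975 = 140238)
(332382 - 306710)/(C + 224711) = (332382 - 306710)/(140238 + 224711) = 25672/364949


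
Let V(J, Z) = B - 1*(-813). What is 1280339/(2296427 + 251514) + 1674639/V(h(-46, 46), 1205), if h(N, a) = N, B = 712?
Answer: 4268833885274/3885610025 ≈ 1098.6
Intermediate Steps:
V(J, Z) = 1525 (V(J, Z) = 712 - 1*(-813) = 712 + 813 = 1525)
1280339/(2296427 + 251514) + 1674639/V(h(-46, 46), 1205) = 1280339/(2296427 + 251514) + 1674639/1525 = 1280339/2547941 + 1674639*(1/1525) = 1280339*(1/2547941) + 1674639/1525 = 1280339/2547941 + 1674639/1525 = 4268833885274/3885610025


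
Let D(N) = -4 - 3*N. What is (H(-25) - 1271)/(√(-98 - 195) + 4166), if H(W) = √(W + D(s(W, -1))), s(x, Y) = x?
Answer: -(1271 - √46)/(4166 + I*√293) ≈ -0.30346 + 0.0012468*I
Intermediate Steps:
H(W) = √(-4 - 2*W) (H(W) = √(W + (-4 - 3*W)) = √(-4 - 2*W))
(H(-25) - 1271)/(√(-98 - 195) + 4166) = (√(-4 - 2*(-25)) - 1271)/(√(-98 - 195) + 4166) = (√(-4 + 50) - 1271)/(√(-293) + 4166) = (√46 - 1271)/(I*√293 + 4166) = (-1271 + √46)/(4166 + I*√293)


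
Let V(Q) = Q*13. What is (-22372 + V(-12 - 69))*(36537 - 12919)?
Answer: -553251650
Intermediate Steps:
V(Q) = 13*Q
(-22372 + V(-12 - 69))*(36537 - 12919) = (-22372 + 13*(-12 - 69))*(36537 - 12919) = (-22372 + 13*(-81))*23618 = (-22372 - 1053)*23618 = -23425*23618 = -553251650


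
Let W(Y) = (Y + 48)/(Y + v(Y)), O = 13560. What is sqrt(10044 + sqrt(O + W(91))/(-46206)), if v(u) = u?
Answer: sqrt(19730756039759856 - 233597*sqrt(449186738))/1401582 ≈ 100.22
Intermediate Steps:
W(Y) = (48 + Y)/(2*Y) (W(Y) = (Y + 48)/(Y + Y) = (48 + Y)/((2*Y)) = (48 + Y)*(1/(2*Y)) = (48 + Y)/(2*Y))
sqrt(10044 + sqrt(O + W(91))/(-46206)) = sqrt(10044 + sqrt(13560 + (1/2)*(48 + 91)/91)/(-46206)) = sqrt(10044 + sqrt(13560 + (1/2)*(1/91)*139)*(-1/46206)) = sqrt(10044 + sqrt(13560 + 139/182)*(-1/46206)) = sqrt(10044 + sqrt(2468059/182)*(-1/46206)) = sqrt(10044 + (sqrt(449186738)/182)*(-1/46206)) = sqrt(10044 - sqrt(449186738)/8409492)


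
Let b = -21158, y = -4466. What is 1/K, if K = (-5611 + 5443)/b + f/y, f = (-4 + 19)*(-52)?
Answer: 23622907/4313382 ≈ 5.4767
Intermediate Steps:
f = -780 (f = 15*(-52) = -780)
K = 4313382/23622907 (K = (-5611 + 5443)/(-21158) - 780/(-4466) = -168*(-1/21158) - 780*(-1/4466) = 84/10579 + 390/2233 = 4313382/23622907 ≈ 0.18259)
1/K = 1/(4313382/23622907) = 23622907/4313382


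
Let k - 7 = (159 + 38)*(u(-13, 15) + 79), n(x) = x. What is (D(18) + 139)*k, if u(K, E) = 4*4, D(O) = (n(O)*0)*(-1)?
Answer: 2602358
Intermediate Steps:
D(O) = 0 (D(O) = (O*0)*(-1) = 0*(-1) = 0)
u(K, E) = 16
k = 18722 (k = 7 + (159 + 38)*(16 + 79) = 7 + 197*95 = 7 + 18715 = 18722)
(D(18) + 139)*k = (0 + 139)*18722 = 139*18722 = 2602358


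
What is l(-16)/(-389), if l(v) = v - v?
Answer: 0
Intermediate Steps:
l(v) = 0
l(-16)/(-389) = 0/(-389) = 0*(-1/389) = 0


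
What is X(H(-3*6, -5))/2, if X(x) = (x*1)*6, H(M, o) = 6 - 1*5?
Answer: 3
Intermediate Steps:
H(M, o) = 1 (H(M, o) = 6 - 5 = 1)
X(x) = 6*x (X(x) = x*6 = 6*x)
X(H(-3*6, -5))/2 = (6*1)/2 = (½)*6 = 3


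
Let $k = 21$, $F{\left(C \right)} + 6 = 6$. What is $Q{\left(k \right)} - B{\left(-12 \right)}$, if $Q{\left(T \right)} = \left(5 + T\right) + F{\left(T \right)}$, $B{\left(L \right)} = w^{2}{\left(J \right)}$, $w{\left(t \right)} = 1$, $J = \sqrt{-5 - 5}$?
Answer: $25$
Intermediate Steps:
$J = i \sqrt{10}$ ($J = \sqrt{-10} = i \sqrt{10} \approx 3.1623 i$)
$F{\left(C \right)} = 0$ ($F{\left(C \right)} = -6 + 6 = 0$)
$B{\left(L \right)} = 1$ ($B{\left(L \right)} = 1^{2} = 1$)
$Q{\left(T \right)} = 5 + T$ ($Q{\left(T \right)} = \left(5 + T\right) + 0 = 5 + T$)
$Q{\left(k \right)} - B{\left(-12 \right)} = \left(5 + 21\right) - 1 = 26 - 1 = 25$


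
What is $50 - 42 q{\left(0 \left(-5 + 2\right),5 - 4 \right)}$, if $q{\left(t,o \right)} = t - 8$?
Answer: $386$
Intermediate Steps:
$q{\left(t,o \right)} = -8 + t$ ($q{\left(t,o \right)} = t - 8 = -8 + t$)
$50 - 42 q{\left(0 \left(-5 + 2\right),5 - 4 \right)} = 50 - 42 \left(-8 + 0 \left(-5 + 2\right)\right) = 50 - 42 \left(-8 + 0 \left(-3\right)\right) = 50 - 42 \left(-8 + 0\right) = 50 - -336 = 50 + 336 = 386$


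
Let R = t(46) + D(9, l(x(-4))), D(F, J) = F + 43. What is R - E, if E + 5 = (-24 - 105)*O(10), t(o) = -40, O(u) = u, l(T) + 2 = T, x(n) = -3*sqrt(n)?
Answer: 1307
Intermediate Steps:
l(T) = -2 + T
D(F, J) = 43 + F
E = -1295 (E = -5 + (-24 - 105)*10 = -5 - 129*10 = -5 - 1290 = -1295)
R = 12 (R = -40 + (43 + 9) = -40 + 52 = 12)
R - E = 12 - 1*(-1295) = 12 + 1295 = 1307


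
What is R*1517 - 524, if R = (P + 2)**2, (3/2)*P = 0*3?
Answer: 5544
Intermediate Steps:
P = 0 (P = 2*(0*3)/3 = (2/3)*0 = 0)
R = 4 (R = (0 + 2)**2 = 2**2 = 4)
R*1517 - 524 = 4*1517 - 524 = 6068 - 524 = 5544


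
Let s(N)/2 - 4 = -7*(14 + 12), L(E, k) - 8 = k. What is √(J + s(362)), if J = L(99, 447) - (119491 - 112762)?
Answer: I*√6630 ≈ 81.425*I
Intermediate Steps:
L(E, k) = 8 + k
s(N) = -356 (s(N) = 8 + 2*(-7*(14 + 12)) = 8 + 2*(-7*26) = 8 + 2*(-182) = 8 - 364 = -356)
J = -6274 (J = (8 + 447) - (119491 - 112762) = 455 - 1*6729 = 455 - 6729 = -6274)
√(J + s(362)) = √(-6274 - 356) = √(-6630) = I*√6630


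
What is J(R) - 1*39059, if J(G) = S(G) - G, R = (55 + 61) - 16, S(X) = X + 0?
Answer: -39059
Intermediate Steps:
S(X) = X
R = 100 (R = 116 - 16 = 100)
J(G) = 0 (J(G) = G - G = 0)
J(R) - 1*39059 = 0 - 1*39059 = 0 - 39059 = -39059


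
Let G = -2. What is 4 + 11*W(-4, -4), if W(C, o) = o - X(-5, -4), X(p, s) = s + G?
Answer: 26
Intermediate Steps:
X(p, s) = -2 + s (X(p, s) = s - 2 = -2 + s)
W(C, o) = 6 + o (W(C, o) = o - (-2 - 4) = o - 1*(-6) = o + 6 = 6 + o)
4 + 11*W(-4, -4) = 4 + 11*(6 - 4) = 4 + 11*2 = 4 + 22 = 26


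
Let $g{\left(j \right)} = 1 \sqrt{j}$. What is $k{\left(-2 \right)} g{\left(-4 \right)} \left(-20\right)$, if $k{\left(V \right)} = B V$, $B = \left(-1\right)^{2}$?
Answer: $80 i \approx 80.0 i$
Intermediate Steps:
$B = 1$
$g{\left(j \right)} = \sqrt{j}$
$k{\left(V \right)} = V$ ($k{\left(V \right)} = 1 V = V$)
$k{\left(-2 \right)} g{\left(-4 \right)} \left(-20\right) = - 2 \sqrt{-4} \left(-20\right) = - 2 \cdot 2 i \left(-20\right) = - 4 i \left(-20\right) = 80 i$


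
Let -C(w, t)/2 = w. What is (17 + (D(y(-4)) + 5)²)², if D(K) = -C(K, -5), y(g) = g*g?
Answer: 1920996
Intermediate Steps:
C(w, t) = -2*w
y(g) = g²
D(K) = 2*K (D(K) = -(-2)*K = 2*K)
(17 + (D(y(-4)) + 5)²)² = (17 + (2*(-4)² + 5)²)² = (17 + (2*16 + 5)²)² = (17 + (32 + 5)²)² = (17 + 37²)² = (17 + 1369)² = 1386² = 1920996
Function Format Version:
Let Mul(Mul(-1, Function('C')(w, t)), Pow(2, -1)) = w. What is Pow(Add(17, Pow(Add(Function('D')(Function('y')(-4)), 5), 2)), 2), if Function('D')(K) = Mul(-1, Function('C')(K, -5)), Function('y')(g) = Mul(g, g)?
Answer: 1920996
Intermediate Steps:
Function('C')(w, t) = Mul(-2, w)
Function('y')(g) = Pow(g, 2)
Function('D')(K) = Mul(2, K) (Function('D')(K) = Mul(-1, Mul(-2, K)) = Mul(2, K))
Pow(Add(17, Pow(Add(Function('D')(Function('y')(-4)), 5), 2)), 2) = Pow(Add(17, Pow(Add(Mul(2, Pow(-4, 2)), 5), 2)), 2) = Pow(Add(17, Pow(Add(Mul(2, 16), 5), 2)), 2) = Pow(Add(17, Pow(Add(32, 5), 2)), 2) = Pow(Add(17, Pow(37, 2)), 2) = Pow(Add(17, 1369), 2) = Pow(1386, 2) = 1920996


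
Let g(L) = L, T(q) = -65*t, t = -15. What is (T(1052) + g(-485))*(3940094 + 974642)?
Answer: 2408220640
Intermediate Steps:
T(q) = 975 (T(q) = -65*(-15) = 975)
(T(1052) + g(-485))*(3940094 + 974642) = (975 - 485)*(3940094 + 974642) = 490*4914736 = 2408220640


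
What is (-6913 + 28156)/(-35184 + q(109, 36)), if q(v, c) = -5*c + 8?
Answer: -21243/35356 ≈ -0.60083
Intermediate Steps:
q(v, c) = 8 - 5*c
(-6913 + 28156)/(-35184 + q(109, 36)) = (-6913 + 28156)/(-35184 + (8 - 5*36)) = 21243/(-35184 + (8 - 180)) = 21243/(-35184 - 172) = 21243/(-35356) = 21243*(-1/35356) = -21243/35356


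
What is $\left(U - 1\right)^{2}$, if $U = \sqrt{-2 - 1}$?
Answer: $\left(1 - i \sqrt{3}\right)^{2} \approx -2.0 - 3.4641 i$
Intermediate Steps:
$U = i \sqrt{3}$ ($U = \sqrt{-3} = i \sqrt{3} \approx 1.732 i$)
$\left(U - 1\right)^{2} = \left(i \sqrt{3} - 1\right)^{2} = \left(-1 + i \sqrt{3}\right)^{2}$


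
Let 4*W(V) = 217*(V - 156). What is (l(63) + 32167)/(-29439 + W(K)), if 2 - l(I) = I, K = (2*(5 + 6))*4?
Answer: -16053/16564 ≈ -0.96915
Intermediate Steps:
K = 88 (K = (2*11)*4 = 22*4 = 88)
W(V) = -8463 + 217*V/4 (W(V) = (217*(V - 156))/4 = (217*(-156 + V))/4 = (-33852 + 217*V)/4 = -8463 + 217*V/4)
l(I) = 2 - I
(l(63) + 32167)/(-29439 + W(K)) = ((2 - 1*63) + 32167)/(-29439 + (-8463 + (217/4)*88)) = ((2 - 63) + 32167)/(-29439 + (-8463 + 4774)) = (-61 + 32167)/(-29439 - 3689) = 32106/(-33128) = 32106*(-1/33128) = -16053/16564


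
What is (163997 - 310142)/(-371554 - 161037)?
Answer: 146145/532591 ≈ 0.27440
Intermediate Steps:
(163997 - 310142)/(-371554 - 161037) = -146145/(-532591) = -146145*(-1/532591) = 146145/532591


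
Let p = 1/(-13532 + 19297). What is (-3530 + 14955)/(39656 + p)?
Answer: 65865125/228616841 ≈ 0.28810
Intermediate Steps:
p = 1/5765 ≈ 0.00017346
(-3530 + 14955)/(39656 + p) = (-3530 + 14955)/(39656 + 1/5765) = 11425/(228616841/5765) = 11425*(5765/228616841) = 65865125/228616841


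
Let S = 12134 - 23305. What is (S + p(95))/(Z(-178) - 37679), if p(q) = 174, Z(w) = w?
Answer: 10997/37857 ≈ 0.29049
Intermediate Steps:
S = -11171
(S + p(95))/(Z(-178) - 37679) = (-11171 + 174)/(-178 - 37679) = -10997/(-37857) = -10997*(-1/37857) = 10997/37857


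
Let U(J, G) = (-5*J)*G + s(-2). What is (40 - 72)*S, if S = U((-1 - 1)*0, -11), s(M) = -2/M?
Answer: -32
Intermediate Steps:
U(J, G) = 1 - 5*G*J (U(J, G) = (-5*J)*G - 2/(-2) = -5*G*J - 2*(-½) = -5*G*J + 1 = 1 - 5*G*J)
S = 1 (S = 1 - 5*(-11)*(-1 - 1)*0 = 1 - 5*(-11)*(-2*0) = 1 - 5*(-11)*0 = 1 + 0 = 1)
(40 - 72)*S = (40 - 72)*1 = -32*1 = -32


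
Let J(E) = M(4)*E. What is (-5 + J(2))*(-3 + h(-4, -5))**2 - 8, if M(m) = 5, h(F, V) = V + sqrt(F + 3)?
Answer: 307 - 80*I ≈ 307.0 - 80.0*I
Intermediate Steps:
h(F, V) = V + sqrt(3 + F)
J(E) = 5*E
(-5 + J(2))*(-3 + h(-4, -5))**2 - 8 = (-5 + 5*2)*(-3 + (-5 + sqrt(3 - 4)))**2 - 8 = (-5 + 10)*(-3 + (-5 + sqrt(-1)))**2 - 8 = 5*(-3 + (-5 + I))**2 - 8 = 5*(-8 + I)**2 - 8 = -8 + 5*(-8 + I)**2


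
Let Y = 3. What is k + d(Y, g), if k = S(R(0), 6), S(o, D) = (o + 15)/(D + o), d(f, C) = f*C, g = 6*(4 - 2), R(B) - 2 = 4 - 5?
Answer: 268/7 ≈ 38.286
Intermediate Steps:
R(B) = 1 (R(B) = 2 + (4 - 5) = 2 - 1 = 1)
g = 12 (g = 6*2 = 12)
d(f, C) = C*f
S(o, D) = (15 + o)/(D + o)
k = 16/7 (k = (15 + 1)/(6 + 1) = 16/7 ≈ 2.2857)
k + d(Y, g) = 16/7 + 12*3 = 16/7 + 36 = 268/7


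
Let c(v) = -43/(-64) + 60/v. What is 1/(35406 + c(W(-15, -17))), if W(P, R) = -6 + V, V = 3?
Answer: 64/2264747 ≈ 2.8259e-5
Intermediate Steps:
W(P, R) = -3 (W(P, R) = -6 + 3 = -3)
c(v) = 43/64 + 60/v (c(v) = -43*(-1/64) + 60/v = 43/64 + 60/v)
1/(35406 + c(W(-15, -17))) = 1/(35406 + (43/64 + 60/(-3))) = 1/(35406 + (43/64 + 60*(-⅓))) = 1/(35406 + (43/64 - 20)) = 1/(35406 - 1237/64) = 1/(2264747/64) = 64/2264747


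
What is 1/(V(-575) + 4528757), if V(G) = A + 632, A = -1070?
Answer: 1/4528319 ≈ 2.2083e-7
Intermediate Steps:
V(G) = -438 (V(G) = -1070 + 632 = -438)
1/(V(-575) + 4528757) = 1/(-438 + 4528757) = 1/4528319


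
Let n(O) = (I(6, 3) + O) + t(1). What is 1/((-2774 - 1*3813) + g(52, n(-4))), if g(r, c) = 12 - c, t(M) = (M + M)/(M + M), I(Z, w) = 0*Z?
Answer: -1/6572 ≈ -0.00015216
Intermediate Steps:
I(Z, w) = 0
t(M) = 1 (t(M) = (2*M)/((2*M)) = (2*M)*(1/(2*M)) = 1)
n(O) = 1 + O (n(O) = (0 + O) + 1 = O + 1 = 1 + O)
1/((-2774 - 1*3813) + g(52, n(-4))) = 1/((-2774 - 1*3813) + (12 - (1 - 4))) = 1/((-2774 - 3813) + (12 - 1*(-3))) = 1/(-6587 + (12 + 3)) = 1/(-6587 + 15) = 1/(-6572) = -1/6572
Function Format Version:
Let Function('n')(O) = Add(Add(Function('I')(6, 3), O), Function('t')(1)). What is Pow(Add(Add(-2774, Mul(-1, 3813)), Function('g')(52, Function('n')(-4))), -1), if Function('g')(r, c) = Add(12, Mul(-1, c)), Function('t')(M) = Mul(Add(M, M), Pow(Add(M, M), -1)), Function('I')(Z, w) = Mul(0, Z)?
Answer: Rational(-1, 6572) ≈ -0.00015216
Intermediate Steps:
Function('I')(Z, w) = 0
Function('t')(M) = 1 (Function('t')(M) = Mul(Mul(2, M), Pow(Mul(2, M), -1)) = Mul(Mul(2, M), Mul(Rational(1, 2), Pow(M, -1))) = 1)
Function('n')(O) = Add(1, O) (Function('n')(O) = Add(Add(0, O), 1) = Add(O, 1) = Add(1, O))
Pow(Add(Add(-2774, Mul(-1, 3813)), Function('g')(52, Function('n')(-4))), -1) = Pow(Add(Add(-2774, Mul(-1, 3813)), Add(12, Mul(-1, Add(1, -4)))), -1) = Pow(Add(Add(-2774, -3813), Add(12, Mul(-1, -3))), -1) = Pow(Add(-6587, Add(12, 3)), -1) = Pow(Add(-6587, 15), -1) = Pow(-6572, -1) = Rational(-1, 6572)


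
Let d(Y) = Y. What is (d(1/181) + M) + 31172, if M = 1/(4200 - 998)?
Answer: 18066110047/579562 ≈ 31172.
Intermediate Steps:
M = 1/3202 ≈ 0.00031230
(d(1/181) + M) + 31172 = (1/181 + 1/3202) + 31172 = 3383/579562 + 31172 = 18066110047/579562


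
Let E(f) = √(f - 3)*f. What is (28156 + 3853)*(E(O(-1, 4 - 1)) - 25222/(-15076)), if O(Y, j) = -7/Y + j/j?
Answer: 403665499/7538 + 256072*√5 ≈ 6.2615e+5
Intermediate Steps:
O(Y, j) = 1 - 7/Y (O(Y, j) = -7/Y + 1 = 1 - 7/Y)
E(f) = f*√(-3 + f) (E(f) = √(-3 + f)*f = f*√(-3 + f))
(28156 + 3853)*(E(O(-1, 4 - 1)) - 25222/(-15076)) = (28156 + 3853)*(((-7 - 1)/(-1))*√(-3 + (-7 - 1)/(-1)) - 25222/(-15076)) = 32009*((-1*(-8))*√(-3 - 1*(-8)) - 25222*(-1/15076)) = 32009*(8*√(-3 + 8) + 12611/7538) = 32009*(8*√5 + 12611/7538) = 32009*(12611/7538 + 8*√5) = 403665499/7538 + 256072*√5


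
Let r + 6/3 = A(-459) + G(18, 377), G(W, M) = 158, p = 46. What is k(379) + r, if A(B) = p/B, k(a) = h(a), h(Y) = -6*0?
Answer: 71558/459 ≈ 155.90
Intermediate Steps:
h(Y) = 0
k(a) = 0
A(B) = 46/B
r = 71558/459 (r = -2 + (46/(-459) + 158) = -2 + (46*(-1/459) + 158) = -2 + (-46/459 + 158) = -2 + 72476/459 = 71558/459 ≈ 155.90)
k(379) + r = 0 + 71558/459 = 71558/459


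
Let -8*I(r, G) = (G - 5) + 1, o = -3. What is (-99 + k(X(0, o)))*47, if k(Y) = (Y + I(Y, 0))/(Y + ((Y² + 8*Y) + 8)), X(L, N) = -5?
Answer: -37083/8 ≈ -4635.4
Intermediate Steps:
I(r, G) = ½ - G/8 (I(r, G) = -((G - 5) + 1)/8 = -((-5 + G) + 1)/8 = -(-4 + G)/8 = ½ - G/8)
k(Y) = (½ + Y)/(8 + Y² + 9*Y) (k(Y) = (Y + (½ - ⅛*0))/(Y + ((Y² + 8*Y) + 8)) = (Y + (½ + 0))/(Y + (8 + Y² + 8*Y)) = (Y + ½)/(8 + Y² + 9*Y) = (½ + Y)/(8 + Y² + 9*Y))
(-99 + k(X(0, o)))*47 = (-99 + (½ - 5)/(8 + (-5)² + 9*(-5)))*47 = (-99 - 9/2/(8 + 25 - 45))*47 = (-99 - 9/2/(-12))*47 = (-99 - 1/12*(-9/2))*47 = (-99 + 3/8)*47 = -789/8*47 = -37083/8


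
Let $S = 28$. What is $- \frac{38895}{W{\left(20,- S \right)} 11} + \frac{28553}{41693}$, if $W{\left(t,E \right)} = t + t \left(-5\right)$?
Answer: $\frac{329355175}{7337968} \approx 44.884$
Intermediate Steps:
$W{\left(t,E \right)} = - 4 t$ ($W{\left(t,E \right)} = t - 5 t = - 4 t$)
$- \frac{38895}{W{\left(20,- S \right)} 11} + \frac{28553}{41693} = - \frac{38895}{\left(-4\right) 20 \cdot 11} + \frac{28553}{41693} = - \frac{38895}{\left(-80\right) 11} + 28553 \cdot \frac{1}{41693} = - \frac{38895}{-880} + \frac{28553}{41693} = \left(-38895\right) \left(- \frac{1}{880}\right) + \frac{28553}{41693} = \frac{7779}{176} + \frac{28553}{41693} = \frac{329355175}{7337968}$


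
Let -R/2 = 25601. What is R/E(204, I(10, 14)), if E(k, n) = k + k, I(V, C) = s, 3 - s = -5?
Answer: -25601/204 ≈ -125.50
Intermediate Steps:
R = -51202 (R = -2*25601 = -51202)
s = 8 (s = 3 - 1*(-5) = 3 + 5 = 8)
I(V, C) = 8
E(k, n) = 2*k
R/E(204, I(10, 14)) = -51202/(2*204) = -51202/408 = -51202*1/408 = -25601/204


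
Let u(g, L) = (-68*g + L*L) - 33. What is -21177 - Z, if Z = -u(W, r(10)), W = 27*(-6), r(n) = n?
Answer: -10094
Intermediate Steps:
W = -162
u(g, L) = -33 + L**2 - 68*g (u(g, L) = (-68*g + L**2) - 33 = (L**2 - 68*g) - 33 = -33 + L**2 - 68*g)
Z = -11083 (Z = -(-33 + 10**2 - 68*(-162)) = -(-33 + 100 + 11016) = -1*11083 = -11083)
-21177 - Z = -21177 - 1*(-11083) = -21177 + 11083 = -10094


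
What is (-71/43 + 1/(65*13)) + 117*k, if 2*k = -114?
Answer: -242378067/36335 ≈ -6670.6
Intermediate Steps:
k = -57 (k = (1/2)*(-114) = -57)
(-71/43 + 1/(65*13)) + 117*k = (-71/43 + 1/(65*13)) + 117*(-57) = (-71*1/43 + (1/65)*(1/13)) - 6669 = (-71/43 + 1/845) - 6669 = -59952/36335 - 6669 = -242378067/36335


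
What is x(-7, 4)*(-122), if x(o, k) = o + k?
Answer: 366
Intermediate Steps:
x(o, k) = k + o
x(-7, 4)*(-122) = (4 - 7)*(-122) = -3*(-122) = 366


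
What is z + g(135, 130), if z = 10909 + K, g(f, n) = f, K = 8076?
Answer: 19120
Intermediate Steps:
z = 18985 (z = 10909 + 8076 = 18985)
z + g(135, 130) = 18985 + 135 = 19120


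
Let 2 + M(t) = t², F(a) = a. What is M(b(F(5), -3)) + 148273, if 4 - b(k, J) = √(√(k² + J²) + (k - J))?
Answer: 148271 + (4 - √(8 + √34))² ≈ 1.4827e+5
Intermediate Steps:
b(k, J) = 4 - √(k + √(J² + k²) - J) (b(k, J) = 4 - √(√(k² + J²) + (k - J)) = 4 - √(√(J² + k²) + (k - J)) = 4 - √(k + √(J² + k²) - J))
M(t) = -2 + t²
M(b(F(5), -3)) + 148273 = (-2 + (4 - √(5 + √((-3)² + 5²) - 1*(-3)))²) + 148273 = (-2 + (4 - √(5 + √(9 + 25) + 3))²) + 148273 = (-2 + (4 - √(5 + √34 + 3))²) + 148273 = (-2 + (4 - √(8 + √34))²) + 148273 = 148271 + (4 - √(8 + √34))²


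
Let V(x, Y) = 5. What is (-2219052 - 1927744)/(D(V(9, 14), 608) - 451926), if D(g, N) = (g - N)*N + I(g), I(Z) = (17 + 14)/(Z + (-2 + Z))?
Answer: 33174368/6548369 ≈ 5.0660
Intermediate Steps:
I(Z) = 31/(-2 + 2*Z)
D(g, N) = 31/(2*(-1 + g)) + N*(g - N) (D(g, N) = (g - N)*N + 31/(2*(-1 + g)) = N*(g - N) + 31/(2*(-1 + g)) = 31/(2*(-1 + g)) + N*(g - N))
(-2219052 - 1927744)/(D(V(9, 14), 608) - 451926) = (-2219052 - 1927744)/((31/2 + 608*(-1 + 5)*(5 - 1*608))/(-1 + 5) - 451926) = -4146796/((31/2 + 608*4*(5 - 608))/4 - 451926) = -4146796/((31/2 + 608*4*(-603))/4 - 451926) = -4146796/((31/2 - 1466496)/4 - 451926) = -4146796/((¼)*(-2932961/2) - 451926) = -4146796/(-2932961/8 - 451926) = -4146796/(-6548369/8) = -4146796*(-8/6548369) = 33174368/6548369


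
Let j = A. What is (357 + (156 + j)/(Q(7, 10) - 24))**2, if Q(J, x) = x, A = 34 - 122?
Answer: 6076225/49 ≈ 1.2400e+5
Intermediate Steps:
A = -88
j = -88
(357 + (156 + j)/(Q(7, 10) - 24))**2 = (357 + (156 - 88)/(10 - 24))**2 = (357 + 68/(-14))**2 = (357 + 68*(-1/14))**2 = (357 - 34/7)**2 = (2465/7)**2 = 6076225/49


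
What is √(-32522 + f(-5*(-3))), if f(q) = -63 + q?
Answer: I*√32570 ≈ 180.47*I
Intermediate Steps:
√(-32522 + f(-5*(-3))) = √(-32522 + (-63 - 5*(-3))) = √(-32522 + (-63 + 15)) = √(-32522 - 48) = √(-32570) = I*√32570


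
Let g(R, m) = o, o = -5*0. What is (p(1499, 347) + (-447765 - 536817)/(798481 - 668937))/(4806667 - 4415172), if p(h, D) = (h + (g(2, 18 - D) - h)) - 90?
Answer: -6321771/25357914140 ≈ -0.00024930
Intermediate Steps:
o = 0
g(R, m) = 0
p(h, D) = -90 (p(h, D) = (h + (0 - h)) - 90 = (h - h) - 90 = 0 - 90 = -90)
(p(1499, 347) + (-447765 - 536817)/(798481 - 668937))/(4806667 - 4415172) = (-90 + (-447765 - 536817)/(798481 - 668937))/(4806667 - 4415172) = (-90 - 984582/129544)/391495 = (-90 - 984582*1/129544)*(1/391495) = (-90 - 492291/64772)*(1/391495) = -6321771/64772*1/391495 = -6321771/25357914140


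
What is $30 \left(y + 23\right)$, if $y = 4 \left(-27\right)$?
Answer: $-2550$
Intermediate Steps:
$y = -108$
$30 \left(y + 23\right) = 30 \left(-108 + 23\right) = 30 \left(-85\right) = -2550$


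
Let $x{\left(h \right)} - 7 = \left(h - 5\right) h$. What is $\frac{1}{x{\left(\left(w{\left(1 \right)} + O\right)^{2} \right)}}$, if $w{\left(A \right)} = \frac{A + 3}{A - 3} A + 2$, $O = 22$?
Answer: $\frac{1}{231843} \approx 4.3133 \cdot 10^{-6}$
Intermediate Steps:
$w{\left(A \right)} = 2 + \frac{A \left(3 + A\right)}{-3 + A}$ ($w{\left(A \right)} = \frac{3 + A}{-3 + A} A + 2 = \frac{A \left(3 + A\right)}{-3 + A} + 2 = 2 + \frac{A \left(3 + A\right)}{-3 + A}$)
$x{\left(h \right)} = 7 + h \left(-5 + h\right)$ ($x{\left(h \right)} = 7 + \left(h - 5\right) h = 7 + \left(-5 + h\right) h = 7 + h \left(-5 + h\right)$)
$\frac{1}{x{\left(\left(w{\left(1 \right)} + O\right)^{2} \right)}} = \frac{1}{7 + \left(\left(\frac{-6 + 1^{2} + 5 \cdot 1}{-3 + 1} + 22\right)^{2}\right)^{2} - 5 \left(\frac{-6 + 1^{2} + 5 \cdot 1}{-3 + 1} + 22\right)^{2}} = \frac{1}{7 + \left(\left(\frac{-6 + 1 + 5}{-2} + 22\right)^{2}\right)^{2} - 5 \left(\frac{-6 + 1 + 5}{-2} + 22\right)^{2}} = \frac{1}{7 + \left(\left(\left(- \frac{1}{2}\right) 0 + 22\right)^{2}\right)^{2} - 5 \left(\left(- \frac{1}{2}\right) 0 + 22\right)^{2}} = \frac{1}{7 + \left(\left(0 + 22\right)^{2}\right)^{2} - 5 \left(0 + 22\right)^{2}} = \frac{1}{7 + \left(22^{2}\right)^{2} - 5 \cdot 22^{2}} = \frac{1}{7 + 484^{2} - 2420} = \frac{1}{7 + 234256 - 2420} = \frac{1}{231843}$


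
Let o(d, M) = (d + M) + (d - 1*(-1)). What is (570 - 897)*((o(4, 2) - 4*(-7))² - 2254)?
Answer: 239691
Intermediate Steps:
o(d, M) = 1 + M + 2*d (o(d, M) = (M + d) + (d + 1) = (M + d) + (1 + d) = 1 + M + 2*d)
(570 - 897)*((o(4, 2) - 4*(-7))² - 2254) = (570 - 897)*(((1 + 2 + 2*4) - 4*(-7))² - 2254) = -327*(((1 + 2 + 8) + 28)² - 2254) = -327*((11 + 28)² - 2254) = -327*(39² - 2254) = -327*(1521 - 2254) = -327*(-733) = 239691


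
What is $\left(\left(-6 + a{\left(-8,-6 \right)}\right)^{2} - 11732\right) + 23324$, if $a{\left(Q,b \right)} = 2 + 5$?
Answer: $11593$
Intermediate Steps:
$a{\left(Q,b \right)} = 7$
$\left(\left(-6 + a{\left(-8,-6 \right)}\right)^{2} - 11732\right) + 23324 = \left(\left(-6 + 7\right)^{2} - 11732\right) + 23324 = \left(1^{2} - 11732\right) + 23324 = \left(1 - 11732\right) + 23324 = -11731 + 23324 = 11593$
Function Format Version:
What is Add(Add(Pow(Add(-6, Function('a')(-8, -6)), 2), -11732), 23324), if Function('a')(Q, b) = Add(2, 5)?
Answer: 11593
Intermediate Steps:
Function('a')(Q, b) = 7
Add(Add(Pow(Add(-6, Function('a')(-8, -6)), 2), -11732), 23324) = Add(Add(Pow(Add(-6, 7), 2), -11732), 23324) = Add(Add(Pow(1, 2), -11732), 23324) = Add(Add(1, -11732), 23324) = Add(-11731, 23324) = 11593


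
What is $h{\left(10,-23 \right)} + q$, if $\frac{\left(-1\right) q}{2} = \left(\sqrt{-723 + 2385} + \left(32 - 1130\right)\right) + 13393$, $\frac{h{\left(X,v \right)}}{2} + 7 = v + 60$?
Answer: $-24530 - 2 \sqrt{1662} \approx -24612.0$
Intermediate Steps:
$h{\left(X,v \right)} = 106 + 2 v$ ($h{\left(X,v \right)} = -14 + 2 \left(v + 60\right) = -14 + 2 \left(60 + v\right) = -14 + \left(120 + 2 v\right) = 106 + 2 v$)
$q = -24590 - 2 \sqrt{1662}$ ($q = - 2 \left(\left(\sqrt{-723 + 2385} + \left(32 - 1130\right)\right) + 13393\right) = - 2 \left(\left(\sqrt{1662} - 1098\right) + 13393\right) = - 2 \left(\left(-1098 + \sqrt{1662}\right) + 13393\right) = - 2 \left(12295 + \sqrt{1662}\right) = -24590 - 2 \sqrt{1662} \approx -24672.0$)
$h{\left(10,-23 \right)} + q = \left(106 + 2 \left(-23\right)\right) - \left(24590 + 2 \sqrt{1662}\right) = \left(106 - 46\right) - \left(24590 + 2 \sqrt{1662}\right) = 60 - \left(24590 + 2 \sqrt{1662}\right) = -24530 - 2 \sqrt{1662}$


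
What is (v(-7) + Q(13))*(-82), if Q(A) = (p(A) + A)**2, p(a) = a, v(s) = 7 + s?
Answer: -55432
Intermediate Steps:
Q(A) = 4*A**2 (Q(A) = (A + A)**2 = (2*A)**2 = 4*A**2)
(v(-7) + Q(13))*(-82) = ((7 - 7) + 4*13**2)*(-82) = (0 + 4*169)*(-82) = (0 + 676)*(-82) = 676*(-82) = -55432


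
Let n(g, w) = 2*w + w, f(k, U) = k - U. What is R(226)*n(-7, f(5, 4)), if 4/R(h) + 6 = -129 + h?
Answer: 12/91 ≈ 0.13187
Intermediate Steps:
R(h) = 4/(-135 + h) (R(h) = 4/(-6 + (-129 + h)) = 4/(-135 + h))
n(g, w) = 3*w
R(226)*n(-7, f(5, 4)) = (4/(-135 + 226))*(3*(5 - 1*4)) = (4/91)*(3*(5 - 4)) = (4*(1/91))*(3*1) = (4/91)*3 = 12/91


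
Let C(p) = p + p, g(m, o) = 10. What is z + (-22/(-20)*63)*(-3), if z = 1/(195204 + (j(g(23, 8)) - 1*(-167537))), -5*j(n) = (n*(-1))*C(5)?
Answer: -754180109/3627610 ≈ -207.90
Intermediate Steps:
C(p) = 2*p
j(n) = 2*n (j(n) = -n*(-1)*2*5/5 = -(-n)*10/5 = -(-2)*n = 2*n)
z = 1/362761 (z = 1/(195204 + (2*10 - 1*(-167537))) = 1/(195204 + (20 + 167537)) = 1/(195204 + 167557) = 1/362761 ≈ 2.7566e-6)
z + (-22/(-20)*63)*(-3) = 1/362761 + (-22/(-20)*63)*(-3) = 1/362761 + (-22*(-1/20)*63)*(-3) = 1/362761 + ((11/10)*63)*(-3) = 1/362761 + (693/10)*(-3) = 1/362761 - 2079/10 = -754180109/3627610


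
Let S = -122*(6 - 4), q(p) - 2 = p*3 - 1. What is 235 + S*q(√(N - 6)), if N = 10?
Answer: -1473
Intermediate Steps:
q(p) = 1 + 3*p (q(p) = 2 + (p*3 - 1) = 2 + (3*p - 1) = 2 + (-1 + 3*p) = 1 + 3*p)
S = -244 (S = -122*2 = -61*4 = -244)
235 + S*q(√(N - 6)) = 235 - 244*(1 + 3*√(10 - 6)) = 235 - 244*(1 + 3*√4) = 235 - 244*(1 + 3*2) = 235 - 244*(1 + 6) = 235 - 244*7 = 235 - 1708 = -1473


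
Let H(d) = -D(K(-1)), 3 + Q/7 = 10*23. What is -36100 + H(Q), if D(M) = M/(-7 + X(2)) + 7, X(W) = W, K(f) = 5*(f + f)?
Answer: -36109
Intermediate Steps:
K(f) = 10*f (K(f) = 5*(2*f) = 10*f)
Q = 1589 (Q = -21 + 7*(10*23) = -21 + 7*230 = -21 + 1610 = 1589)
D(M) = 7 - M/5 (D(M) = M/(-7 + 2) + 7 = M/(-5) + 7 = -M/5 + 7 = 7 - M/5)
H(d) = -9 (H(d) = -(7 - 2*(-1)) = -(7 - ⅕*(-10)) = -(7 + 2) = -1*9 = -9)
-36100 + H(Q) = -36100 - 9 = -36109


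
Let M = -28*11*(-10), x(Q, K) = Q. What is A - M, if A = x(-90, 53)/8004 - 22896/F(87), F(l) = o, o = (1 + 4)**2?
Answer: -133261639/33350 ≈ -3995.9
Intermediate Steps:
o = 25 (o = 5**2 = 25)
M = 3080 (M = -308*(-10) = 3080)
F(l) = 25
A = -30543639/33350 (A = -90/8004 - 22896/25 = -90*1/8004 - 22896*1/25 = -15/1334 - 22896/25 = -30543639/33350 ≈ -915.85)
A - M = -30543639/33350 - 1*3080 = -30543639/33350 - 3080 = -133261639/33350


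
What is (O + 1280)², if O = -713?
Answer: 321489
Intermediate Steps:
(O + 1280)² = (-713 + 1280)² = 567² = 321489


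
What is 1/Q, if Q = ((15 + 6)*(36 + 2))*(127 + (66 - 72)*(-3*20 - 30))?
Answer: 1/532266 ≈ 1.8788e-6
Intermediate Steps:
Q = 532266 (Q = (21*38)*(127 - 6*(-60 - 30)) = 798*(127 - 6*(-90)) = 798*(127 + 540) = 798*667 = 532266)
1/Q = 1/532266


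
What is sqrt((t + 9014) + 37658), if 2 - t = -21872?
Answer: sqrt(68546) ≈ 261.81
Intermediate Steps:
t = 21874 (t = 2 - 1*(-21872) = 2 + 21872 = 21874)
sqrt((t + 9014) + 37658) = sqrt((21874 + 9014) + 37658) = sqrt(30888 + 37658) = sqrt(68546)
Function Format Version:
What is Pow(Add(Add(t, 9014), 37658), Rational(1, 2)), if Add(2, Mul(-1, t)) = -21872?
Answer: Pow(68546, Rational(1, 2)) ≈ 261.81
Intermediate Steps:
t = 21874 (t = Add(2, Mul(-1, -21872)) = Add(2, 21872) = 21874)
Pow(Add(Add(t, 9014), 37658), Rational(1, 2)) = Pow(Add(Add(21874, 9014), 37658), Rational(1, 2)) = Pow(Add(30888, 37658), Rational(1, 2)) = Pow(68546, Rational(1, 2))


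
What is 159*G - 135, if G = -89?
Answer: -14286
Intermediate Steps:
159*G - 135 = 159*(-89) - 135 = -14151 - 135 = -14286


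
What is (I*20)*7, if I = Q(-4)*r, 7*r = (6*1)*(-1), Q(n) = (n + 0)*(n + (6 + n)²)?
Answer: 0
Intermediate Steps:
Q(n) = n*(n + (6 + n)²)
r = -6/7 (r = ((6*1)*(-1))/7 = (6*(-1))/7 = (⅐)*(-6) = -6/7 ≈ -0.85714)
I = 0 (I = -4*(-4 + (6 - 4)²)*(-6/7) = -4*(-4 + 2²)*(-6/7) = -4*(-4 + 4)*(-6/7) = -4*0*(-6/7) = 0*(-6/7) = 0)
(I*20)*7 = (0*20)*7 = 0*7 = 0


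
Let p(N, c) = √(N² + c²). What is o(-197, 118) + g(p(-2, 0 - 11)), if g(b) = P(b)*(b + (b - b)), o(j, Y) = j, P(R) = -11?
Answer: -197 - 55*√5 ≈ -319.98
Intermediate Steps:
g(b) = -11*b (g(b) = -11*(b + (b - b)) = -11*(b + 0) = -11*b)
o(-197, 118) + g(p(-2, 0 - 11)) = -197 - 11*√((-2)² + (0 - 11)²) = -197 - 11*√(4 + (-11)²) = -197 - 11*√(4 + 121) = -197 - 55*√5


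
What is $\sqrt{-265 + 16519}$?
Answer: $3 \sqrt{1806} \approx 127.49$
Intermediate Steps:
$\sqrt{-265 + 16519} = \sqrt{16254} = 3 \sqrt{1806}$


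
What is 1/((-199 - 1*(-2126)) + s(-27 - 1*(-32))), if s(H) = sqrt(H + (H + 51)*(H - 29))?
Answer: 1927/3714668 - I*sqrt(1339)/3714668 ≈ 0.00051875 - 9.8508e-6*I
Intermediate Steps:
s(H) = sqrt(H + (-29 + H)*(51 + H)) (s(H) = sqrt(H + (51 + H)*(-29 + H)) = sqrt(H + (-29 + H)*(51 + H)))
1/((-199 - 1*(-2126)) + s(-27 - 1*(-32))) = 1/((-199 - 1*(-2126)) + sqrt(-1479 + (-27 - 1*(-32))**2 + 23*(-27 - 1*(-32)))) = 1/((-199 + 2126) + sqrt(-1479 + (-27 + 32)**2 + 23*(-27 + 32))) = 1/(1927 + sqrt(-1479 + 5**2 + 23*5)) = 1/(1927 + sqrt(-1479 + 25 + 115)) = 1/(1927 + sqrt(-1339)) = 1/(1927 + I*sqrt(1339))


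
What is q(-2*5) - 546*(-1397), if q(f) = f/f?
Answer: 762763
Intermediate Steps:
q(f) = 1
q(-2*5) - 546*(-1397) = 1 - 546*(-1397) = 1 + 762762 = 762763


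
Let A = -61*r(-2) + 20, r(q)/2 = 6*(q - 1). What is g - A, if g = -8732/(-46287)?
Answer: -2771980/1251 ≈ -2215.8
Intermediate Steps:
r(q) = -12 + 12*q (r(q) = 2*(6*(q - 1)) = 2*(6*(-1 + q)) = 2*(-6 + 6*q) = -12 + 12*q)
g = 236/1251 (g = -8732*(-1/46287) = 236/1251 ≈ 0.18865)
A = 2216 (A = -61*(-12 + 12*(-2)) + 20 = -61*(-12 - 24) + 20 = -61*(-36) + 20 = 2196 + 20 = 2216)
g - A = 236/1251 - 1*2216 = 236/1251 - 2216 = -2771980/1251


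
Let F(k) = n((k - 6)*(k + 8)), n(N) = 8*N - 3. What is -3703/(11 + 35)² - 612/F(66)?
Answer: -83689/47356 ≈ -1.7672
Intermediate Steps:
n(N) = -3 + 8*N
F(k) = -3 + 8*(-6 + k)*(8 + k) (F(k) = -3 + 8*((k - 6)*(k + 8)) = -3 + 8*((-6 + k)*(8 + k)) = -3 + 8*(-6 + k)*(8 + k))
-3703/(11 + 35)² - 612/F(66) = -3703/(11 + 35)² - 612/(-387 + 8*66² + 16*66) = -3703/(46²) - 612/(-387 + 8*4356 + 1056) = -3703/2116 - 612/(-387 + 34848 + 1056) = -3703*1/2116 - 612/35517 = -7/4 - 612*1/35517 = -7/4 - 204/11839 = -83689/47356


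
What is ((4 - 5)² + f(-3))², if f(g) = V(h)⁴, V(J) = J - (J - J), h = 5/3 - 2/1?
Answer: 6724/6561 ≈ 1.0248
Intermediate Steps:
h = -⅓ (h = 5*(⅓) - 2*1 = 5/3 - 2 = -⅓ ≈ -0.33333)
V(J) = J (V(J) = J - 1*0 = J + 0 = J)
f(g) = 1/81 (f(g) = (-⅓)⁴ = 1/81)
((4 - 5)² + f(-3))² = ((4 - 5)² + 1/81)² = ((-1)² + 1/81)² = (1 + 1/81)² = (82/81)² = 6724/6561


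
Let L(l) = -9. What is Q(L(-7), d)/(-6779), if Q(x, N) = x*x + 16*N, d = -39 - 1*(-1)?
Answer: 527/6779 ≈ 0.077740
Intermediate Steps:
d = -38 (d = -39 + 1 = -38)
Q(x, N) = x² + 16*N
Q(L(-7), d)/(-6779) = ((-9)² + 16*(-38))/(-6779) = (81 - 608)*(-1/6779) = -527*(-1/6779) = 527/6779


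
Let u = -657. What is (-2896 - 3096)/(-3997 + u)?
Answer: 2996/2327 ≈ 1.2875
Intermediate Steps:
(-2896 - 3096)/(-3997 + u) = (-2896 - 3096)/(-3997 - 657) = -5992/(-4654) = -5992*(-1/4654) = 2996/2327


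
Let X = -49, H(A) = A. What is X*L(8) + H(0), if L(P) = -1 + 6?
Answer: -245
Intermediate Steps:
L(P) = 5
X*L(8) + H(0) = -49*5 + 0 = -245 + 0 = -245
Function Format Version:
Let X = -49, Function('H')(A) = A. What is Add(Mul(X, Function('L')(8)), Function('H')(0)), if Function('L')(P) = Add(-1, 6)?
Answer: -245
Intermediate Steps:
Function('L')(P) = 5
Add(Mul(X, Function('L')(8)), Function('H')(0)) = Add(Mul(-49, 5), 0) = Add(-245, 0) = -245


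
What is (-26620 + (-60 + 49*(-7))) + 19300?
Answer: -7723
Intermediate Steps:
(-26620 + (-60 + 49*(-7))) + 19300 = (-26620 + (-60 - 343)) + 19300 = (-26620 - 403) + 19300 = -27023 + 19300 = -7723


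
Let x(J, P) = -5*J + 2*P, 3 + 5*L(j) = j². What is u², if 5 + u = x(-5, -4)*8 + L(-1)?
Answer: 426409/25 ≈ 17056.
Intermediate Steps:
L(j) = -⅗ + j²/5
u = 653/5 (u = -5 + ((-5*(-5) + 2*(-4))*8 + (-⅗ + (⅕)*(-1)²)) = -5 + ((25 - 8)*8 + (-⅗ + (⅕)*1)) = -5 + (17*8 + (-⅗ + ⅕)) = -5 + (136 - ⅖) = -5 + 678/5 = 653/5 ≈ 130.60)
u² = (653/5)² = 426409/25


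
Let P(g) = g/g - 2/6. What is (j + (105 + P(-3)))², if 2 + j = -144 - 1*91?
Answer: 155236/9 ≈ 17248.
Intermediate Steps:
j = -237 (j = -2 + (-144 - 1*91) = -2 + (-144 - 91) = -2 - 235 = -237)
P(g) = ⅔ (P(g) = 1 - 2*⅙ = 1 - ⅓ = ⅔)
(j + (105 + P(-3)))² = (-237 + (105 + ⅔))² = (-237 + 317/3)² = (-394/3)² = 155236/9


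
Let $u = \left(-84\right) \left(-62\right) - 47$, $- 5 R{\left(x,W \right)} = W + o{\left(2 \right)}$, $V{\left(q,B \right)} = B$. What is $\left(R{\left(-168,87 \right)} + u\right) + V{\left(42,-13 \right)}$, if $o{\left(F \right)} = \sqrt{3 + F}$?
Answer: $\frac{25653}{5} - \frac{\sqrt{5}}{5} \approx 5130.2$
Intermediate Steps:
$R{\left(x,W \right)} = - \frac{W}{5} - \frac{\sqrt{5}}{5}$ ($R{\left(x,W \right)} = - \frac{W + \sqrt{3 + 2}}{5} = - \frac{W + \sqrt{5}}{5} = - \frac{W}{5} - \frac{\sqrt{5}}{5}$)
$u = 5161$ ($u = 5208 - 47 = 5161$)
$\left(R{\left(-168,87 \right)} + u\right) + V{\left(42,-13 \right)} = \left(\left(\left(- \frac{1}{5}\right) 87 - \frac{\sqrt{5}}{5}\right) + 5161\right) - 13 = \left(\left(- \frac{87}{5} - \frac{\sqrt{5}}{5}\right) + 5161\right) - 13 = \left(\frac{25718}{5} - \frac{\sqrt{5}}{5}\right) - 13 = \frac{25653}{5} - \frac{\sqrt{5}}{5}$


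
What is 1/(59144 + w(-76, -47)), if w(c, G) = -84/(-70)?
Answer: 5/295726 ≈ 1.6908e-5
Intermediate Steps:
w(c, G) = 6/5 (w(c, G) = -84*(-1/70) = 6/5)
1/(59144 + w(-76, -47)) = 1/(59144 + 6/5) = 1/(295726/5) = 5/295726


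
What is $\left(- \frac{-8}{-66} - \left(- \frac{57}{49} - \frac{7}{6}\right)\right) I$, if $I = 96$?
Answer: $\frac{114288}{539} \approx 212.04$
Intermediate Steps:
$\left(- \frac{-8}{-66} - \left(- \frac{57}{49} - \frac{7}{6}\right)\right) I = \left(- \frac{-8}{-66} - \left(- \frac{57}{49} - \frac{7}{6}\right)\right) 96 = \left(- \frac{\left(-8\right) \left(-1\right)}{66} - - \frac{685}{294}\right) 96 = \left(\left(-1\right) \frac{4}{33} + \left(\frac{7}{6} + \frac{57}{49}\right)\right) 96 = \left(- \frac{4}{33} + \frac{685}{294}\right) 96 = \frac{2381}{1078} \cdot 96 = \frac{114288}{539}$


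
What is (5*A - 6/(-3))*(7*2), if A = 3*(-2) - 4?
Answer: -672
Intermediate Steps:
A = -10 (A = -6 - 4 = -10)
(5*A - 6/(-3))*(7*2) = (5*(-10) - 6/(-3))*(7*2) = (-50 - 6*(-⅓))*14 = (-50 + 2)*14 = -48*14 = -672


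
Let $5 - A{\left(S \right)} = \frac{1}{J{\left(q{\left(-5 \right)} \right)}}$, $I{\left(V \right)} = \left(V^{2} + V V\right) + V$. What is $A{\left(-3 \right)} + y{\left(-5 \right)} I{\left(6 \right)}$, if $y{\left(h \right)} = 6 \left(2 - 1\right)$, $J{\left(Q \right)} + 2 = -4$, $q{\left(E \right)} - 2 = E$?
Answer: $\frac{2839}{6} \approx 473.17$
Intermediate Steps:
$q{\left(E \right)} = 2 + E$
$J{\left(Q \right)} = -6$ ($J{\left(Q \right)} = -2 - 4 = -6$)
$y{\left(h \right)} = 6$ ($y{\left(h \right)} = 6 \cdot 1 = 6$)
$I{\left(V \right)} = V + 2 V^{2}$ ($I{\left(V \right)} = \left(V^{2} + V^{2}\right) + V = 2 V^{2} + V = V + 2 V^{2}$)
$A{\left(S \right)} = \frac{31}{6}$ ($A{\left(S \right)} = 5 - \frac{1}{-6} = 5 - - \frac{1}{6} = 5 + \frac{1}{6} = \frac{31}{6}$)
$A{\left(-3 \right)} + y{\left(-5 \right)} I{\left(6 \right)} = \frac{31}{6} + 6 \cdot 6 \left(1 + 2 \cdot 6\right) = \frac{31}{6} + 6 \cdot 6 \left(1 + 12\right) = \frac{31}{6} + 6 \cdot 6 \cdot 13 = \frac{31}{6} + 6 \cdot 78 = \frac{31}{6} + 468 = \frac{2839}{6}$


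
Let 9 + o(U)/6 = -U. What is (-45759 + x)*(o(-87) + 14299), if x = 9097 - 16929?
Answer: -791378297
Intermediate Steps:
x = -7832
o(U) = -54 - 6*U (o(U) = -54 + 6*(-U) = -54 - 6*U)
(-45759 + x)*(o(-87) + 14299) = (-45759 - 7832)*((-54 - 6*(-87)) + 14299) = -53591*((-54 + 522) + 14299) = -53591*(468 + 14299) = -53591*14767 = -791378297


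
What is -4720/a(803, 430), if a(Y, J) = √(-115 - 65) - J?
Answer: 50740/4627 + 708*I*√5/4627 ≈ 10.966 + 0.34215*I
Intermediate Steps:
a(Y, J) = -J + 6*I*√5 (a(Y, J) = √(-180) - J = 6*I*√5 - J = -J + 6*I*√5)
-4720/a(803, 430) = -4720/(-1*430 + 6*I*√5) = -4720/(-430 + 6*I*√5)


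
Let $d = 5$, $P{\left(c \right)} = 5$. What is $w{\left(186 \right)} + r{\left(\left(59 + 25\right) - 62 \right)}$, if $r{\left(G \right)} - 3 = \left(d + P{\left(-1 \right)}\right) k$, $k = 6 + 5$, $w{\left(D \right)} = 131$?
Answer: $244$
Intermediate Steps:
$k = 11$
$r{\left(G \right)} = 113$ ($r{\left(G \right)} = 3 + \left(5 + 5\right) 11 = 3 + 10 \cdot 11 = 3 + 110 = 113$)
$w{\left(186 \right)} + r{\left(\left(59 + 25\right) - 62 \right)} = 131 + 113 = 244$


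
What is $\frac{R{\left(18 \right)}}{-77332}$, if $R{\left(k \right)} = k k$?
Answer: $- \frac{81}{19333} \approx -0.0041897$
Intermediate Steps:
$R{\left(k \right)} = k^{2}$
$\frac{R{\left(18 \right)}}{-77332} = \frac{18^{2}}{-77332} = 324 \left(- \frac{1}{77332}\right) = - \frac{81}{19333}$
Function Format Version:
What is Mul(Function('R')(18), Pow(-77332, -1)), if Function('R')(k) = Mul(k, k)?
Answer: Rational(-81, 19333) ≈ -0.0041897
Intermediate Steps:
Function('R')(k) = Pow(k, 2)
Mul(Function('R')(18), Pow(-77332, -1)) = Mul(Pow(18, 2), Pow(-77332, -1)) = Mul(324, Rational(-1, 77332)) = Rational(-81, 19333)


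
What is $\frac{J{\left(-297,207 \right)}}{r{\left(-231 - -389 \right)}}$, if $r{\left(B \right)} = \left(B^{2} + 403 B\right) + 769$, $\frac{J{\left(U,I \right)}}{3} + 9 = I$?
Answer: $\frac{594}{89407} \approx 0.0066438$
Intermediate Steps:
$J{\left(U,I \right)} = -27 + 3 I$
$r{\left(B \right)} = 769 + B^{2} + 403 B$
$\frac{J{\left(-297,207 \right)}}{r{\left(-231 - -389 \right)}} = \frac{-27 + 3 \cdot 207}{769 + \left(-231 - -389\right)^{2} + 403 \left(-231 - -389\right)} = \frac{-27 + 621}{769 + \left(-231 + 389\right)^{2} + 403 \left(-231 + 389\right)} = \frac{594}{769 + 158^{2} + 403 \cdot 158} = \frac{594}{769 + 24964 + 63674} = \frac{594}{89407}$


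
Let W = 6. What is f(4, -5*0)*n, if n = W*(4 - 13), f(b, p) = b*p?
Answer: 0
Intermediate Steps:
n = -54 (n = 6*(4 - 13) = 6*(-9) = -54)
f(4, -5*0)*n = (4*(-5*0))*(-54) = (4*0)*(-54) = 0*(-54) = 0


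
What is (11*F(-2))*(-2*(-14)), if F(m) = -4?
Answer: -1232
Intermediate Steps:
(11*F(-2))*(-2*(-14)) = (11*(-4))*(-2*(-14)) = -44*28 = -1232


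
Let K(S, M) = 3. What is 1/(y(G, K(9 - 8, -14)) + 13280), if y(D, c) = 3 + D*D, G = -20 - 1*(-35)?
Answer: 1/13508 ≈ 7.4030e-5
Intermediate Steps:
G = 15 (G = -20 + 35 = 15)
y(D, c) = 3 + D²
1/(y(G, K(9 - 8, -14)) + 13280) = 1/((3 + 15²) + 13280) = 1/((3 + 225) + 13280) = 1/(228 + 13280) = 1/13508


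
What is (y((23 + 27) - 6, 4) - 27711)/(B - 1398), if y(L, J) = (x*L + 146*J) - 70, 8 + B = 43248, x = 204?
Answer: -18221/41842 ≈ -0.43547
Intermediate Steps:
B = 43240 (B = -8 + 43248 = 43240)
y(L, J) = -70 + 146*J + 204*L (y(L, J) = (204*L + 146*J) - 70 = (146*J + 204*L) - 70 = -70 + 146*J + 204*L)
(y((23 + 27) - 6, 4) - 27711)/(B - 1398) = ((-70 + 146*4 + 204*((23 + 27) - 6)) - 27711)/(43240 - 1398) = ((-70 + 584 + 204*(50 - 6)) - 27711)/41842 = ((-70 + 584 + 204*44) - 27711)*(1/41842) = ((-70 + 584 + 8976) - 27711)*(1/41842) = (9490 - 27711)*(1/41842) = -18221*1/41842 = -18221/41842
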